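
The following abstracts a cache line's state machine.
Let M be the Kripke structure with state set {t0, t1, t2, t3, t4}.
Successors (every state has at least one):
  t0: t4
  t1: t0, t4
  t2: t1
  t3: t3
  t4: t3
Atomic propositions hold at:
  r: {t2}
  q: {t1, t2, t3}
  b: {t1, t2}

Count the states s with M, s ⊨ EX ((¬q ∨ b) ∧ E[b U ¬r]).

Sat(¬q) = {t0, t4}
Sat(¬q ∨ b) = {t0, t1, t2, t4}
Sat(¬r) = {t0, t1, t3, t4}
E[b U ¬r]: least fixpoint, start Z0 = Sat(¬r) = {t0, t1, t3, t4}, add states in Sat(b) with some successor in Z. Z1 = {t0, t1, t2, t3, t4}; fixed.
Sat(E[b U ¬r]) = {t0, t1, t2, t3, t4}
Sat((¬q ∨ b) ∧ E[b U ¬r]) = {t0, t1, t2, t4}
Sat(EX ((¬q ∨ b) ∧ E[b U ¬r])) = {s : some successor in {t0, t1, t2, t4}} = {t0, t1, t2}
|Sat(EX ((¬q ∨ b) ∧ E[b U ¬r]))| = |{t0, t1, t2}| = 3.

3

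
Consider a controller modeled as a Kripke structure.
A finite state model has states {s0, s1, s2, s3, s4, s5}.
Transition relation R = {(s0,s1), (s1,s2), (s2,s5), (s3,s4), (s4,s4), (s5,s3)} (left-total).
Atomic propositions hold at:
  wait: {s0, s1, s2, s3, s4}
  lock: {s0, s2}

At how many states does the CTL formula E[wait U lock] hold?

E[wait U lock]: least fixpoint, start Z0 = Sat(lock) = {s0, s2}, add states in Sat(wait) with some successor in Z. Z1 = {s0, s1, s2}; fixed.
Sat(E[wait U lock]) = {s0, s1, s2}
|Sat(E[wait U lock])| = |{s0, s1, s2}| = 3.

3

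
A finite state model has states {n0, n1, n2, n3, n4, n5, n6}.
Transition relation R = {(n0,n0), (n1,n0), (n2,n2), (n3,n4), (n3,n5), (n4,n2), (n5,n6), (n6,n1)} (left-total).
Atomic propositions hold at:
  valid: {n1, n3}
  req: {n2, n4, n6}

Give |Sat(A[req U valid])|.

3

A[req U valid]: least fixpoint, start Z0 = Sat(valid) = {n1, n3}, add states in Sat(req) with every successor in Z. Z1 = {n1, n3, n6}; fixed.
Sat(A[req U valid]) = {n1, n3, n6}
|Sat(A[req U valid])| = |{n1, n3, n6}| = 3.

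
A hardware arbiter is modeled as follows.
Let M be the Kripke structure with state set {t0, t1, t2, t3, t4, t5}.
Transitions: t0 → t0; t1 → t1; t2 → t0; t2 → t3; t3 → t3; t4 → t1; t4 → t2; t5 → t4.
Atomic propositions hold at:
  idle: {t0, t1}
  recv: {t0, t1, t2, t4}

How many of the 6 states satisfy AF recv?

AF recv: least fixpoint, start Z0 = {t0, t1, t2, t4}, add states with every successor in Z. Z1 = {t0, t1, t2, t4, t5}; fixed.
Sat(AF recv) = {t0, t1, t2, t4, t5}
|Sat(AF recv)| = |{t0, t1, t2, t4, t5}| = 5.

5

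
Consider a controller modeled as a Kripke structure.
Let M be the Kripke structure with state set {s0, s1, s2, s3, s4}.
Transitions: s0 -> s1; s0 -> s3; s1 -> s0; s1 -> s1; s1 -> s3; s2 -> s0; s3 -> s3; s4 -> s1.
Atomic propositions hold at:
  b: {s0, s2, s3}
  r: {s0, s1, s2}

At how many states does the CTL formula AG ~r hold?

Sat(~r) = {s3, s4}
AG ~r: greatest fixpoint, start Z0 = {s3, s4}, keep only states in Sat with every successor in Z. Z1 = {s3}; fixed.
Sat(AG ~r) = {s3}
|Sat(AG ~r)| = |{s3}| = 1.

1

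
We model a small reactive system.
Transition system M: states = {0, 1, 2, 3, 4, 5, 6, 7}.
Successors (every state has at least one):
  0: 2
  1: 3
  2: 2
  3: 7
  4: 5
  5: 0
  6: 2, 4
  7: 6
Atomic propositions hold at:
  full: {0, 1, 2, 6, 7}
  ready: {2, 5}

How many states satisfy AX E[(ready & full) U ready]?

Sat(ready & full) = {2}
E[(ready & full) U ready]: least fixpoint, start Z0 = Sat(ready) = {2, 5}, add states in Sat(ready & full) with some successor in Z. Already a fixed point.
Sat(E[(ready & full) U ready]) = {2, 5}
Sat(AX E[(ready & full) U ready]) = {s : every successor in {2, 5}} = {0, 2, 4}
|Sat(AX E[(ready & full) U ready])| = |{0, 2, 4}| = 3.

3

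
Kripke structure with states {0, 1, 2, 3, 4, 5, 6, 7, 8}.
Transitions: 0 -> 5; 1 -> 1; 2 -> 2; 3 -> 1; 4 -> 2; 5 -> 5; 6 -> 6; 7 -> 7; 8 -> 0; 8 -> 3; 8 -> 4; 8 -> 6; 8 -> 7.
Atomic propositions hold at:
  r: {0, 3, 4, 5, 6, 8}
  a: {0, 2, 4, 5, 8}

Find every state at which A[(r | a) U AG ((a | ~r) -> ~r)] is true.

Sat(r | a) = {0, 2, 3, 4, 5, 6, 8}
Sat(~r) = {1, 2, 7}
Sat(a | ~r) = {0, 1, 2, 4, 5, 7, 8}
Sat((a | ~r) -> ~r) = {1, 2, 3, 6, 7}
AG ((a | ~r) -> ~r): greatest fixpoint, start Z0 = {1, 2, 3, 6, 7}, keep only states in Sat with every successor in Z. Already a fixed point.
Sat(AG ((a | ~r) -> ~r)) = {1, 2, 3, 6, 7}
A[(r | a) U AG ((a | ~r) -> ~r)]: least fixpoint, start Z0 = Sat(AG ((a | ~r) -> ~r)) = {1, 2, 3, 6, 7}, add states in Sat(r | a) with every successor in Z. Z1 = {1, 2, 3, 4, 6, 7}; fixed.
Sat(A[(r | a) U AG ((a | ~r) -> ~r)]) = {1, 2, 3, 4, 6, 7}

{1, 2, 3, 4, 6, 7}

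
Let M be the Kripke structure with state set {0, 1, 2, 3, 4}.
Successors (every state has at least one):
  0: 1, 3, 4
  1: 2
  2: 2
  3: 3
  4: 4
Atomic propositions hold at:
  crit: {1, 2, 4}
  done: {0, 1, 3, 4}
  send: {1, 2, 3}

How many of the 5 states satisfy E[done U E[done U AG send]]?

4

AG send: greatest fixpoint, start Z0 = {1, 2, 3}, keep only states in Sat with every successor in Z. Already a fixed point.
Sat(AG send) = {1, 2, 3}
E[done U AG send]: least fixpoint, start Z0 = Sat(AG send) = {1, 2, 3}, add states in Sat(done) with some successor in Z. Z1 = {0, 1, 2, 3}; fixed.
Sat(E[done U AG send]) = {0, 1, 2, 3}
E[done U E[done U AG send]]: least fixpoint, start Z0 = Sat(E[done U AG send]) = {0, 1, 2, 3}, add states in Sat(done) with some successor in Z. Already a fixed point.
Sat(E[done U E[done U AG send]]) = {0, 1, 2, 3}
|Sat(E[done U E[done U AG send]])| = |{0, 1, 2, 3}| = 4.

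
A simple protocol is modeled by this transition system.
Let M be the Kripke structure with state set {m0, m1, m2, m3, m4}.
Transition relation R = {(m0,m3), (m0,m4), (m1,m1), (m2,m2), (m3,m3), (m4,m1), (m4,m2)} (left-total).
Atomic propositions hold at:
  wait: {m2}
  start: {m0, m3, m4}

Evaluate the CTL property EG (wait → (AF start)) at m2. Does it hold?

No

AF start: least fixpoint, start Z0 = {m0, m3, m4}, add states with every successor in Z. Already a fixed point.
Sat(AF start) = {m0, m3, m4}
Sat(wait → (AF start)) = {m0, m1, m3, m4}
EG (wait → (AF start)): greatest fixpoint, start Z0 = {m0, m1, m3, m4}, keep only states in Sat with some successor in Z. Already a fixed point.
Sat(EG (wait → (AF start))) = {m0, m1, m3, m4}
m2 ∉ Sat(EG (wait → (AF start))) = {m0, m1, m3, m4}, so the formula does not hold at m2.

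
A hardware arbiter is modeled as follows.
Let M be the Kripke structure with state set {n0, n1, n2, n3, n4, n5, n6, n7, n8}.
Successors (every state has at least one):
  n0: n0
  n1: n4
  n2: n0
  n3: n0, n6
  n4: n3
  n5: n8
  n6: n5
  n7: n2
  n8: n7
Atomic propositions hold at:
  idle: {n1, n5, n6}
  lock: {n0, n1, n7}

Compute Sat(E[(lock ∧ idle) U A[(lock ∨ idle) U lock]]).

Sat(lock ∧ idle) = {n1}
Sat(lock ∨ idle) = {n0, n1, n5, n6, n7}
A[(lock ∨ idle) U lock]: least fixpoint, start Z0 = Sat(lock) = {n0, n1, n7}, add states in Sat(lock ∨ idle) with every successor in Z. Already a fixed point.
Sat(A[(lock ∨ idle) U lock]) = {n0, n1, n7}
E[(lock ∧ idle) U A[(lock ∨ idle) U lock]]: least fixpoint, start Z0 = Sat(A[(lock ∨ idle) U lock]) = {n0, n1, n7}, add states in Sat(lock ∧ idle) with some successor in Z. Already a fixed point.
Sat(E[(lock ∧ idle) U A[(lock ∨ idle) U lock]]) = {n0, n1, n7}

{n0, n1, n7}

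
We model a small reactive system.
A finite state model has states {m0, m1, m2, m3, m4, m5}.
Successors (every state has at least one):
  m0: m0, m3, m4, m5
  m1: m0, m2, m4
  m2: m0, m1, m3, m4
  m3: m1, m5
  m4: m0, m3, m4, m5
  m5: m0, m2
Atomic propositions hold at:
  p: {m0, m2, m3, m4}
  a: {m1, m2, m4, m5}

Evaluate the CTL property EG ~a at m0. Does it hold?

Yes

Sat(~a) = {m0, m3}
EG ~a: greatest fixpoint, start Z0 = {m0, m3}, keep only states in Sat with some successor in Z. Z1 = {m0}; fixed.
Sat(EG ~a) = {m0}
m0 ∈ Sat(EG ~a) = {m0}, so the formula holds at m0.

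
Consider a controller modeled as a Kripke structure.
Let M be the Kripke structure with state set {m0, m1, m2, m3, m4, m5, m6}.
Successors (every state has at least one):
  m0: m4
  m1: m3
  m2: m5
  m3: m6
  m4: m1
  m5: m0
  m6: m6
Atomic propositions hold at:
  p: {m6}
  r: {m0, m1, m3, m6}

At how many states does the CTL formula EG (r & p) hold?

1

Sat(r & p) = {m6}
EG (r & p): greatest fixpoint, start Z0 = {m6}, keep only states in Sat with some successor in Z. Already a fixed point.
Sat(EG (r & p)) = {m6}
|Sat(EG (r & p))| = |{m6}| = 1.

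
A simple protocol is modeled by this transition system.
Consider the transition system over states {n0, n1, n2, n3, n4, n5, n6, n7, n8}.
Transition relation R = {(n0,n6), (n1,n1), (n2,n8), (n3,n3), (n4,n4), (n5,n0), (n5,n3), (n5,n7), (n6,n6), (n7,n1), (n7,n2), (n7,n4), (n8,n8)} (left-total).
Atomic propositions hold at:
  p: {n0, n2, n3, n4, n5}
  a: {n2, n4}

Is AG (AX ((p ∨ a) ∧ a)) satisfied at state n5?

Sat(p ∨ a) = {n0, n2, n3, n4, n5}
Sat((p ∨ a) ∧ a) = {n2, n4}
Sat(AX ((p ∨ a) ∧ a)) = {s : every successor in {n2, n4}} = {n4}
AG (AX ((p ∨ a) ∧ a)): greatest fixpoint, start Z0 = {n4}, keep only states in Sat with every successor in Z. Already a fixed point.
Sat(AG (AX ((p ∨ a) ∧ a))) = {n4}
n5 ∉ Sat(AG (AX ((p ∨ a) ∧ a))) = {n4}, so the formula does not hold at n5.

No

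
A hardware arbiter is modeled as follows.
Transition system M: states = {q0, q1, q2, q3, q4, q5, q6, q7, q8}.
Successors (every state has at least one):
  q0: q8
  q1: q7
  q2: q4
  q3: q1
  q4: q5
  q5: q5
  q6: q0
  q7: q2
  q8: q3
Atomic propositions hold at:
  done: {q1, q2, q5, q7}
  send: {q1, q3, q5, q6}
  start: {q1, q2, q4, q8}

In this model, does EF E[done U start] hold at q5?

No

E[done U start]: least fixpoint, start Z0 = Sat(start) = {q1, q2, q4, q8}, add states in Sat(done) with some successor in Z. Z1 = {q1, q2, q4, q7, q8}; fixed.
Sat(E[done U start]) = {q1, q2, q4, q7, q8}
EF E[done U start]: least fixpoint, start Z0 = {q1, q2, q4, q7, q8}, add states with some successor in Z. Z1 = {q0, q1, q2, q3, q4, q7, q8}; Z2 = {q0, q1, q2, q3, q4, q6, q7, q8}; fixed.
Sat(EF E[done U start]) = {q0, q1, q2, q3, q4, q6, q7, q8}
q5 ∉ Sat(EF E[done U start]) = {q0, q1, q2, q3, q4, q6, q7, q8}, so the formula does not hold at q5.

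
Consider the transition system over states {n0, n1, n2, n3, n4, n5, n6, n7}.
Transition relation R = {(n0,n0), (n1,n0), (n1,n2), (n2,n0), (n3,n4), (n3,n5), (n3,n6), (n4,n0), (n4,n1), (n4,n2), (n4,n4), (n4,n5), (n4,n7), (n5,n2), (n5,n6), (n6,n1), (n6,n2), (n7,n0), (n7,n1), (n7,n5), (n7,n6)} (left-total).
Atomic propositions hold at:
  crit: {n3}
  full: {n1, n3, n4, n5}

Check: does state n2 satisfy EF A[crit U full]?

No

A[crit U full]: least fixpoint, start Z0 = Sat(full) = {n1, n3, n4, n5}, add states in Sat(crit) with every successor in Z. Already a fixed point.
Sat(A[crit U full]) = {n1, n3, n4, n5}
EF A[crit U full]: least fixpoint, start Z0 = {n1, n3, n4, n5}, add states with some successor in Z. Z1 = {n1, n3, n4, n5, n6, n7}; fixed.
Sat(EF A[crit U full]) = {n1, n3, n4, n5, n6, n7}
n2 ∉ Sat(EF A[crit U full]) = {n1, n3, n4, n5, n6, n7}, so the formula does not hold at n2.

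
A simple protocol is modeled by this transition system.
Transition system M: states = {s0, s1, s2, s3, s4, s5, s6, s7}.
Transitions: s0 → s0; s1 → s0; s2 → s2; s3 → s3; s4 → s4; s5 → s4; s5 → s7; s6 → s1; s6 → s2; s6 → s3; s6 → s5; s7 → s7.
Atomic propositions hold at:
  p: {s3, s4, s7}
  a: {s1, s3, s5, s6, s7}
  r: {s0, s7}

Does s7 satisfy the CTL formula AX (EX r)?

Sat(EX r) = {s : some successor in {s0, s7}} = {s0, s1, s5, s7}
Sat(AX (EX r)) = {s : every successor in {s0, s1, s5, s7}} = {s0, s1, s7}
s7 ∈ Sat(AX (EX r)) = {s0, s1, s7}, so the formula holds at s7.

Yes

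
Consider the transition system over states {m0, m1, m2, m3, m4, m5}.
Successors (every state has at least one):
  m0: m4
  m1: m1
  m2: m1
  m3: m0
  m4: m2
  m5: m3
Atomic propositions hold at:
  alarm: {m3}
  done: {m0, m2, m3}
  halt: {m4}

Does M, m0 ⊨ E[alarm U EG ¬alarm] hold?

Yes

Sat(¬alarm) = {m0, m1, m2, m4, m5}
EG ¬alarm: greatest fixpoint, start Z0 = {m0, m1, m2, m4, m5}, keep only states in Sat with some successor in Z. Z1 = {m0, m1, m2, m4}; fixed.
Sat(EG ¬alarm) = {m0, m1, m2, m4}
E[alarm U EG ¬alarm]: least fixpoint, start Z0 = Sat(EG ¬alarm) = {m0, m1, m2, m4}, add states in Sat(alarm) with some successor in Z. Z1 = {m0, m1, m2, m3, m4}; fixed.
Sat(E[alarm U EG ¬alarm]) = {m0, m1, m2, m3, m4}
m0 ∈ Sat(E[alarm U EG ¬alarm]) = {m0, m1, m2, m3, m4}, so the formula holds at m0.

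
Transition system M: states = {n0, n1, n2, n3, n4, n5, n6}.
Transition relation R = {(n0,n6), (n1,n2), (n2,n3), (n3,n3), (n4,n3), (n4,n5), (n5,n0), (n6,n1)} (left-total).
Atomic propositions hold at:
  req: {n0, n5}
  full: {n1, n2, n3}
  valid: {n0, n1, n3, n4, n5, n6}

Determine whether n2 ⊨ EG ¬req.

Yes

Sat(¬req) = {n1, n2, n3, n4, n6}
EG ¬req: greatest fixpoint, start Z0 = {n1, n2, n3, n4, n6}, keep only states in Sat with some successor in Z. Already a fixed point.
Sat(EG ¬req) = {n1, n2, n3, n4, n6}
n2 ∈ Sat(EG ¬req) = {n1, n2, n3, n4, n6}, so the formula holds at n2.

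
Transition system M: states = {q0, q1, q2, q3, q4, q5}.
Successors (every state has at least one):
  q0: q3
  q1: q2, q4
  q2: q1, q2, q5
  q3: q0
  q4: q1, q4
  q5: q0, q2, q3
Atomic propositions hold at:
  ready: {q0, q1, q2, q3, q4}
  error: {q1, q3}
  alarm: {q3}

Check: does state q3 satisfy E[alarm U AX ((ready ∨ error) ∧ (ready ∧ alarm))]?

Sat(ready ∨ error) = {q0, q1, q2, q3, q4}
Sat(ready ∧ alarm) = {q3}
Sat((ready ∨ error) ∧ (ready ∧ alarm)) = {q3}
Sat(AX ((ready ∨ error) ∧ (ready ∧ alarm))) = {s : every successor in {q3}} = {q0}
E[alarm U AX ((ready ∨ error) ∧ (ready ∧ alarm))]: least fixpoint, start Z0 = Sat(AX ((ready ∨ error) ∧ (ready ∧ alarm))) = {q0}, add states in Sat(alarm) with some successor in Z. Z1 = {q0, q3}; fixed.
Sat(E[alarm U AX ((ready ∨ error) ∧ (ready ∧ alarm))]) = {q0, q3}
q3 ∈ Sat(E[alarm U AX ((ready ∨ error) ∧ (ready ∧ alarm))]) = {q0, q3}, so the formula holds at q3.

Yes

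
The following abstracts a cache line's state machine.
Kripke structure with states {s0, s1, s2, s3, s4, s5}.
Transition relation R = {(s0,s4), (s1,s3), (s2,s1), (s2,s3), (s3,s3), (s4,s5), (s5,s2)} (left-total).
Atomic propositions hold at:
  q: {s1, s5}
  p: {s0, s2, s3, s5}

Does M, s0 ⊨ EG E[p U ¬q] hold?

Yes

Sat(¬q) = {s0, s2, s3, s4}
E[p U ¬q]: least fixpoint, start Z0 = Sat(¬q) = {s0, s2, s3, s4}, add states in Sat(p) with some successor in Z. Z1 = {s0, s2, s3, s4, s5}; fixed.
Sat(E[p U ¬q]) = {s0, s2, s3, s4, s5}
EG E[p U ¬q]: greatest fixpoint, start Z0 = {s0, s2, s3, s4, s5}, keep only states in Sat with some successor in Z. Already a fixed point.
Sat(EG E[p U ¬q]) = {s0, s2, s3, s4, s5}
s0 ∈ Sat(EG E[p U ¬q]) = {s0, s2, s3, s4, s5}, so the formula holds at s0.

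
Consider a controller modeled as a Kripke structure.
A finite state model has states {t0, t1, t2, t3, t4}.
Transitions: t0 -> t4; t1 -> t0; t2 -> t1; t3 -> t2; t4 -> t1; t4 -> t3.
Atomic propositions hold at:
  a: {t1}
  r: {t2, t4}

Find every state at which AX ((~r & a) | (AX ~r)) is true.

Sat(~r) = {t0, t1, t3}
Sat(~r & a) = {t1}
Sat(AX ~r) = {s : every successor in {t0, t1, t3}} = {t1, t2, t4}
Sat((~r & a) | (AX ~r)) = {t1, t2, t4}
Sat(AX ((~r & a) | (AX ~r))) = {s : every successor in {t1, t2, t4}} = {t0, t2, t3}

{t0, t2, t3}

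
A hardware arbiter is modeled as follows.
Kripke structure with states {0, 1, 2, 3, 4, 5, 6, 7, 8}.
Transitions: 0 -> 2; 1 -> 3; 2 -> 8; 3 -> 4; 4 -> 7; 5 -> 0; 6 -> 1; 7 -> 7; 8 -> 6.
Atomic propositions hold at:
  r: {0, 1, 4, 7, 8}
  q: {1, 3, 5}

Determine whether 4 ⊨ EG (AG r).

AG r: greatest fixpoint, start Z0 = {0, 1, 4, 7, 8}, keep only states in Sat with every successor in Z. Z1 = {4, 7}; fixed.
Sat(AG r) = {4, 7}
EG (AG r): greatest fixpoint, start Z0 = {4, 7}, keep only states in Sat with some successor in Z. Already a fixed point.
Sat(EG (AG r)) = {4, 7}
4 ∈ Sat(EG (AG r)) = {4, 7}, so the formula holds at 4.

Yes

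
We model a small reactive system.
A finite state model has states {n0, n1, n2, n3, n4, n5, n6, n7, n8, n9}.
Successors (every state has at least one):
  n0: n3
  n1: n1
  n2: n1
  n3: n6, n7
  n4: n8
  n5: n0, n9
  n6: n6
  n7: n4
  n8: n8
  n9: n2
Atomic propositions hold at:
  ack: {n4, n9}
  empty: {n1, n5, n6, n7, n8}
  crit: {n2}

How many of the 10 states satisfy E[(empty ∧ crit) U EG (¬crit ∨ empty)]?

8

Sat(empty ∧ crit) = ∅
Sat(¬crit) = {n0, n1, n3, n4, n5, n6, n7, n8, n9}
Sat(¬crit ∨ empty) = {n0, n1, n3, n4, n5, n6, n7, n8, n9}
EG (¬crit ∨ empty): greatest fixpoint, start Z0 = {n0, n1, n3, n4, n5, n6, n7, n8, n9}, keep only states in Sat with some successor in Z. Z1 = {n0, n1, n3, n4, n5, n6, n7, n8}; fixed.
Sat(EG (¬crit ∨ empty)) = {n0, n1, n3, n4, n5, n6, n7, n8}
E[(empty ∧ crit) U EG (¬crit ∨ empty)]: least fixpoint, start Z0 = Sat(EG (¬crit ∨ empty)) = {n0, n1, n3, n4, n5, n6, n7, n8}, add states in Sat(empty ∧ crit) with some successor in Z. Already a fixed point.
Sat(E[(empty ∧ crit) U EG (¬crit ∨ empty)]) = {n0, n1, n3, n4, n5, n6, n7, n8}
|Sat(E[(empty ∧ crit) U EG (¬crit ∨ empty)])| = |{n0, n1, n3, n4, n5, n6, n7, n8}| = 8.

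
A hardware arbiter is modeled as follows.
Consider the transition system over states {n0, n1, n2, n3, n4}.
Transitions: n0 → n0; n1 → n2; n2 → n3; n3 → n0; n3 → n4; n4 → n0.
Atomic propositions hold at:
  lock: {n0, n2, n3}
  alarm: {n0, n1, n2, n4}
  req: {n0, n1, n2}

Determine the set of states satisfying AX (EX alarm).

{n0, n2, n3, n4}

Sat(EX alarm) = {s : some successor in {n0, n1, n2, n4}} = {n0, n1, n3, n4}
Sat(AX (EX alarm)) = {s : every successor in {n0, n1, n3, n4}} = {n0, n2, n3, n4}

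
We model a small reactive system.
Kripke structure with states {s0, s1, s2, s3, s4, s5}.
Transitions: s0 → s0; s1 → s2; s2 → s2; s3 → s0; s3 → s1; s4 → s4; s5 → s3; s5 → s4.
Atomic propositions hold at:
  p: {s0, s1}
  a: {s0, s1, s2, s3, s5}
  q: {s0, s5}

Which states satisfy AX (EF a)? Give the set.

EF a: least fixpoint, start Z0 = {s0, s1, s2, s3, s5}, add states with some successor in Z. Already a fixed point.
Sat(EF a) = {s0, s1, s2, s3, s5}
Sat(AX (EF a)) = {s : every successor in {s0, s1, s2, s3, s5}} = {s0, s1, s2, s3}

{s0, s1, s2, s3}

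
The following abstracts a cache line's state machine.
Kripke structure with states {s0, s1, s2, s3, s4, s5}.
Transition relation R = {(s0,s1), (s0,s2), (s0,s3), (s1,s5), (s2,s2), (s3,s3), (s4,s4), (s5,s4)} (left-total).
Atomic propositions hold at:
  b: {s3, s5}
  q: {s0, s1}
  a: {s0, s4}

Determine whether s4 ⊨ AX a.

Yes

Sat(AX a) = {s : every successor in {s0, s4}} = {s4, s5}
s4 ∈ Sat(AX a) = {s4, s5}, so the formula holds at s4.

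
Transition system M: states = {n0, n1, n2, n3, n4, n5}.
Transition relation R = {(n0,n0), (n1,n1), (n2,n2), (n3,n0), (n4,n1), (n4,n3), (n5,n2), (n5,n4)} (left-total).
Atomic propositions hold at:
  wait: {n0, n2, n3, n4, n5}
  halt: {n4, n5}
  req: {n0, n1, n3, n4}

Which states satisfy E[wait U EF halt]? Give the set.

EF halt: least fixpoint, start Z0 = {n4, n5}, add states with some successor in Z. Already a fixed point.
Sat(EF halt) = {n4, n5}
E[wait U EF halt]: least fixpoint, start Z0 = Sat(EF halt) = {n4, n5}, add states in Sat(wait) with some successor in Z. Already a fixed point.
Sat(E[wait U EF halt]) = {n4, n5}

{n4, n5}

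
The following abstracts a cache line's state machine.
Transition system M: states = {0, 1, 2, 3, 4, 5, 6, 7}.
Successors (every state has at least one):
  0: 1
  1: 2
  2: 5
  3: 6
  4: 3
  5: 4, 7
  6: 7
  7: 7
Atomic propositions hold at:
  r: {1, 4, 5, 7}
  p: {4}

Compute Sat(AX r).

{0, 2, 5, 6, 7}

Sat(AX r) = {s : every successor in {1, 4, 5, 7}} = {0, 2, 5, 6, 7}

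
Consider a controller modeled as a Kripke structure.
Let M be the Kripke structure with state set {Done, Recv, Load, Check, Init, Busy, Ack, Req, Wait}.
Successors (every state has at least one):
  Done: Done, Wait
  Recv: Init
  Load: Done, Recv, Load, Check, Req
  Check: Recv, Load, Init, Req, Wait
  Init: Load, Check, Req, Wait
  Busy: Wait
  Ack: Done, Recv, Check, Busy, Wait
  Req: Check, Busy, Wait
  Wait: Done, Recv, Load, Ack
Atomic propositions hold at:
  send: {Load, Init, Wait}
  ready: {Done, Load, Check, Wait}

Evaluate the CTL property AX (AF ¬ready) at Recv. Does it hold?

Yes

Sat(¬ready) = {Recv, Init, Busy, Ack, Req}
AF ¬ready: least fixpoint, start Z0 = {Recv, Init, Busy, Ack, Req}, add states with every successor in Z. Already a fixed point.
Sat(AF ¬ready) = {Recv, Init, Busy, Ack, Req}
Sat(AX (AF ¬ready)) = {s : every successor in {Recv, Init, Busy, Ack, Req}} = {Recv}
Recv ∈ Sat(AX (AF ¬ready)) = {Recv}, so the formula holds at Recv.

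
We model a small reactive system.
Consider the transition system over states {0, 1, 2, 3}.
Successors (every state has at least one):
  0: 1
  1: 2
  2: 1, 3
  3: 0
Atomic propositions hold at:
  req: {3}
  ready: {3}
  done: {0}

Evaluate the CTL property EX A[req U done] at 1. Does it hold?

No

A[req U done]: least fixpoint, start Z0 = Sat(done) = {0}, add states in Sat(req) with every successor in Z. Z1 = {0, 3}; fixed.
Sat(A[req U done]) = {0, 3}
Sat(EX A[req U done]) = {s : some successor in {0, 3}} = {2, 3}
1 ∉ Sat(EX A[req U done]) = {2, 3}, so the formula does not hold at 1.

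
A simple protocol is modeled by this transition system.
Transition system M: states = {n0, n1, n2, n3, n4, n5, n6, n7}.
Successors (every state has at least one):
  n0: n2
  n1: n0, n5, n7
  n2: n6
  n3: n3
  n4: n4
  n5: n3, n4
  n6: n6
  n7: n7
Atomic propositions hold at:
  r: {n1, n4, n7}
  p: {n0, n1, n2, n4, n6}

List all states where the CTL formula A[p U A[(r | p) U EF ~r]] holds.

{n0, n1, n2, n3, n5, n6}

Sat(r | p) = {n0, n1, n2, n4, n6, n7}
Sat(~r) = {n0, n2, n3, n5, n6}
EF ~r: least fixpoint, start Z0 = {n0, n2, n3, n5, n6}, add states with some successor in Z. Z1 = {n0, n1, n2, n3, n5, n6}; fixed.
Sat(EF ~r) = {n0, n1, n2, n3, n5, n6}
A[(r | p) U EF ~r]: least fixpoint, start Z0 = Sat(EF ~r) = {n0, n1, n2, n3, n5, n6}, add states in Sat(r | p) with every successor in Z. Already a fixed point.
Sat(A[(r | p) U EF ~r]) = {n0, n1, n2, n3, n5, n6}
A[p U A[(r | p) U EF ~r]]: least fixpoint, start Z0 = Sat(A[(r | p) U EF ~r]) = {n0, n1, n2, n3, n5, n6}, add states in Sat(p) with every successor in Z. Already a fixed point.
Sat(A[p U A[(r | p) U EF ~r]]) = {n0, n1, n2, n3, n5, n6}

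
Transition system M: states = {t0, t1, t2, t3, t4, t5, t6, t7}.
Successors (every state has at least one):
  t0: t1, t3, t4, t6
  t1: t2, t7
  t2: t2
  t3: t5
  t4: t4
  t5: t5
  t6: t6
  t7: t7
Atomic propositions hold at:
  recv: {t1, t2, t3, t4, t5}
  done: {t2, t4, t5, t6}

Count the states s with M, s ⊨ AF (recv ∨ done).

Sat(recv ∨ done) = {t1, t2, t3, t4, t5, t6}
AF (recv ∨ done): least fixpoint, start Z0 = {t1, t2, t3, t4, t5, t6}, add states with every successor in Z. Z1 = {t0, t1, t2, t3, t4, t5, t6}; fixed.
Sat(AF (recv ∨ done)) = {t0, t1, t2, t3, t4, t5, t6}
|Sat(AF (recv ∨ done))| = |{t0, t1, t2, t3, t4, t5, t6}| = 7.

7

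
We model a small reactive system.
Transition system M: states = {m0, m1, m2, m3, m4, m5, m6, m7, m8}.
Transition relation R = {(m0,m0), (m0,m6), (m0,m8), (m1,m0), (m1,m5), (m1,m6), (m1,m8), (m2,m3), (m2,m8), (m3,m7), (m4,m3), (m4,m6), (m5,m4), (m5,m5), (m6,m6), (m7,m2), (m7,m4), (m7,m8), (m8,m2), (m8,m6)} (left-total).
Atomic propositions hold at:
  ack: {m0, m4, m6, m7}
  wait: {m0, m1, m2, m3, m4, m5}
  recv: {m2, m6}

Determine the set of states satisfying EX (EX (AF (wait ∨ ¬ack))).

Sat(¬ack) = {m1, m2, m3, m5, m8}
Sat(wait ∨ ¬ack) = {m0, m1, m2, m3, m4, m5, m8}
AF (wait ∨ ¬ack): least fixpoint, start Z0 = {m0, m1, m2, m3, m4, m5, m8}, add states with every successor in Z. Z1 = {m0, m1, m2, m3, m4, m5, m7, m8}; fixed.
Sat(AF (wait ∨ ¬ack)) = {m0, m1, m2, m3, m4, m5, m7, m8}
Sat(EX (AF (wait ∨ ¬ack))) = {s : some successor in {m0, m1, m2, m3, m4, m5, m7, m8}} = {m0, m1, m2, m3, m4, m5, m7, m8}
Sat(EX (EX (AF (wait ∨ ¬ack)))) = {s : some successor in {m0, m1, m2, m3, m4, m5, m7, m8}} = {m0, m1, m2, m3, m4, m5, m7, m8}

{m0, m1, m2, m3, m4, m5, m7, m8}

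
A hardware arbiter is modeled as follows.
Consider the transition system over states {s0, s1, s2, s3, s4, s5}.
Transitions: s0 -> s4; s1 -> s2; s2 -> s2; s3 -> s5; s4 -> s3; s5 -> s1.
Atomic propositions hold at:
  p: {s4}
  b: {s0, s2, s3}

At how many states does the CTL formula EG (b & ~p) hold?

Sat(~p) = {s0, s1, s2, s3, s5}
Sat(b & ~p) = {s0, s2, s3}
EG (b & ~p): greatest fixpoint, start Z0 = {s0, s2, s3}, keep only states in Sat with some successor in Z. Z1 = {s2}; fixed.
Sat(EG (b & ~p)) = {s2}
|Sat(EG (b & ~p))| = |{s2}| = 1.

1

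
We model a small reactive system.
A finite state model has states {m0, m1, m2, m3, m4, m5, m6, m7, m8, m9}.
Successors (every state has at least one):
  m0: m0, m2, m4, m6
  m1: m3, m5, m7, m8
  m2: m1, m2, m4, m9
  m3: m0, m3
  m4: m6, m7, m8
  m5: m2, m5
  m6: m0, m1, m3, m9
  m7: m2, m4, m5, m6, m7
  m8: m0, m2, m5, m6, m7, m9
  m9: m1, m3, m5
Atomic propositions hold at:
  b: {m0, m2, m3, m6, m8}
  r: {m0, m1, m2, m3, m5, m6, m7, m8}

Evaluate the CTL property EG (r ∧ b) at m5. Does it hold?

Sat(r ∧ b) = {m0, m2, m3, m6, m8}
EG (r ∧ b): greatest fixpoint, start Z0 = {m0, m2, m3, m6, m8}, keep only states in Sat with some successor in Z. Already a fixed point.
Sat(EG (r ∧ b)) = {m0, m2, m3, m6, m8}
m5 ∉ Sat(EG (r ∧ b)) = {m0, m2, m3, m6, m8}, so the formula does not hold at m5.

No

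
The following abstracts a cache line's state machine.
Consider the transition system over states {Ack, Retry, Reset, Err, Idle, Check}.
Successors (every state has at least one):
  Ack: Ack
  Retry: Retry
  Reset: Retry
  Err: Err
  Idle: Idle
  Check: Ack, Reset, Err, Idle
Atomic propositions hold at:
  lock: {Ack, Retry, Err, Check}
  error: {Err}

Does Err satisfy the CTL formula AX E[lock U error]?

Yes

E[lock U error]: least fixpoint, start Z0 = Sat(error) = {Err}, add states in Sat(lock) with some successor in Z. Z1 = {Err, Check}; fixed.
Sat(E[lock U error]) = {Err, Check}
Sat(AX E[lock U error]) = {s : every successor in {Err, Check}} = {Err}
Err ∈ Sat(AX E[lock U error]) = {Err}, so the formula holds at Err.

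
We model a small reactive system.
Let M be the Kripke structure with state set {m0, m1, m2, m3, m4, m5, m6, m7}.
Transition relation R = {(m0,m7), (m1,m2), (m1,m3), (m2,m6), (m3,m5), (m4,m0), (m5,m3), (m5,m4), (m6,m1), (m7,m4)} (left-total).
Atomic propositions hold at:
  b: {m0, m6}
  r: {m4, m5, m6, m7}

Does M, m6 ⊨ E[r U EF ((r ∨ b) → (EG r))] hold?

Sat(r ∨ b) = {m0, m4, m5, m6, m7}
EG r: greatest fixpoint, start Z0 = {m4, m5, m6, m7}, keep only states in Sat with some successor in Z. Z1 = {m5, m7}; Z2 = ∅; fixed.
Sat(EG r) = ∅
Sat((r ∨ b) → (EG r)) = {m1, m2, m3}
EF ((r ∨ b) → (EG r)): least fixpoint, start Z0 = {m1, m2, m3}, add states with some successor in Z. Z1 = {m1, m2, m3, m5, m6}; fixed.
Sat(EF ((r ∨ b) → (EG r))) = {m1, m2, m3, m5, m6}
E[r U EF ((r ∨ b) → (EG r))]: least fixpoint, start Z0 = Sat(EF ((r ∨ b) → (EG r))) = {m1, m2, m3, m5, m6}, add states in Sat(r) with some successor in Z. Already a fixed point.
Sat(E[r U EF ((r ∨ b) → (EG r))]) = {m1, m2, m3, m5, m6}
m6 ∈ Sat(E[r U EF ((r ∨ b) → (EG r))]) = {m1, m2, m3, m5, m6}, so the formula holds at m6.

Yes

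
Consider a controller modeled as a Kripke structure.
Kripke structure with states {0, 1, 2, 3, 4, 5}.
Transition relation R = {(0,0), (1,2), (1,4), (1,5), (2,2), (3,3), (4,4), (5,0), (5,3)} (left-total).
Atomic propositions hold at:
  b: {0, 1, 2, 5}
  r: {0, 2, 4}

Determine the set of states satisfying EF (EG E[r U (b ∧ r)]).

{0, 1, 2, 5}

Sat(b ∧ r) = {0, 2}
E[r U (b ∧ r)]: least fixpoint, start Z0 = Sat((b ∧ r)) = {0, 2}, add states in Sat(r) with some successor in Z. Already a fixed point.
Sat(E[r U (b ∧ r)]) = {0, 2}
EG E[r U (b ∧ r)]: greatest fixpoint, start Z0 = {0, 2}, keep only states in Sat with some successor in Z. Already a fixed point.
Sat(EG E[r U (b ∧ r)]) = {0, 2}
EF (EG E[r U (b ∧ r)]): least fixpoint, start Z0 = {0, 2}, add states with some successor in Z. Z1 = {0, 1, 2, 5}; fixed.
Sat(EF (EG E[r U (b ∧ r)])) = {0, 1, 2, 5}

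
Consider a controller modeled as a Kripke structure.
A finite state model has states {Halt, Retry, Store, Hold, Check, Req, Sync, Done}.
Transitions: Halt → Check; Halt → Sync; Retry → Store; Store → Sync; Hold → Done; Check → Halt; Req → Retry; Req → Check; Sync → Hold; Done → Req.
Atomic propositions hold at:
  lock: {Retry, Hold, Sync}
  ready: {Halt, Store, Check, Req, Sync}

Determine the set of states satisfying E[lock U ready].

E[lock U ready]: least fixpoint, start Z0 = Sat(ready) = {Halt, Store, Check, Req, Sync}, add states in Sat(lock) with some successor in Z. Z1 = {Halt, Retry, Store, Check, Req, Sync}; fixed.
Sat(E[lock U ready]) = {Halt, Retry, Store, Check, Req, Sync}

{Halt, Retry, Store, Check, Req, Sync}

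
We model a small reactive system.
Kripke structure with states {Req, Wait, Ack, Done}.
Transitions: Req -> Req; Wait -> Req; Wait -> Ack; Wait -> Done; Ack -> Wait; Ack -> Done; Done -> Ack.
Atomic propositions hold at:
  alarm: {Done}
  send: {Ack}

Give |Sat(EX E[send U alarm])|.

3

E[send U alarm]: least fixpoint, start Z0 = Sat(alarm) = {Done}, add states in Sat(send) with some successor in Z. Z1 = {Ack, Done}; fixed.
Sat(E[send U alarm]) = {Ack, Done}
Sat(EX E[send U alarm]) = {s : some successor in {Ack, Done}} = {Wait, Ack, Done}
|Sat(EX E[send U alarm])| = |{Wait, Ack, Done}| = 3.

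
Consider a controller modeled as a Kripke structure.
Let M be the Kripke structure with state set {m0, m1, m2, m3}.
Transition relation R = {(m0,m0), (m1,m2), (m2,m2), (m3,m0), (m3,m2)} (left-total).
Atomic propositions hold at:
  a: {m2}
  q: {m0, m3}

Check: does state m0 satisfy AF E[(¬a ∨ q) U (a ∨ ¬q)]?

No

Sat(¬a) = {m0, m1, m3}
Sat(¬a ∨ q) = {m0, m1, m3}
Sat(¬q) = {m1, m2}
Sat(a ∨ ¬q) = {m1, m2}
E[(¬a ∨ q) U (a ∨ ¬q)]: least fixpoint, start Z0 = Sat((a ∨ ¬q)) = {m1, m2}, add states in Sat(¬a ∨ q) with some successor in Z. Z1 = {m1, m2, m3}; fixed.
Sat(E[(¬a ∨ q) U (a ∨ ¬q)]) = {m1, m2, m3}
AF E[(¬a ∨ q) U (a ∨ ¬q)]: least fixpoint, start Z0 = {m1, m2, m3}, add states with every successor in Z. Already a fixed point.
Sat(AF E[(¬a ∨ q) U (a ∨ ¬q)]) = {m1, m2, m3}
m0 ∉ Sat(AF E[(¬a ∨ q) U (a ∨ ¬q)]) = {m1, m2, m3}, so the formula does not hold at m0.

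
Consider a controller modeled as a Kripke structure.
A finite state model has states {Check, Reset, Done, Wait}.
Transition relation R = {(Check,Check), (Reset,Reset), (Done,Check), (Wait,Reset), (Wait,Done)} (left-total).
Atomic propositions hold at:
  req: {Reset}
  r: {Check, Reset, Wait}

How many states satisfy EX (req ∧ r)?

2

Sat(req ∧ r) = {Reset}
Sat(EX (req ∧ r)) = {s : some successor in {Reset}} = {Reset, Wait}
|Sat(EX (req ∧ r))| = |{Reset, Wait}| = 2.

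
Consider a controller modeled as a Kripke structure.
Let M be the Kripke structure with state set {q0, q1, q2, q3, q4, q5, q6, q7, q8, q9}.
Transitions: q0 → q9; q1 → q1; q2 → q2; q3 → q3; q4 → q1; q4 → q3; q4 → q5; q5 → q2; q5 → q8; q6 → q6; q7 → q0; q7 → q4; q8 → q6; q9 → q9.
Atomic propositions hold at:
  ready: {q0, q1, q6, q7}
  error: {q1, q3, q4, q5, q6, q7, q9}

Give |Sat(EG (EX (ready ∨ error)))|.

Sat(ready ∨ error) = {q0, q1, q3, q4, q5, q6, q7, q9}
Sat(EX (ready ∨ error)) = {s : some successor in {q0, q1, q3, q4, q5, q6, q7, q9}} = {q0, q1, q3, q4, q6, q7, q8, q9}
EG (EX (ready ∨ error)): greatest fixpoint, start Z0 = {q0, q1, q3, q4, q6, q7, q8, q9}, keep only states in Sat with some successor in Z. Already a fixed point.
Sat(EG (EX (ready ∨ error))) = {q0, q1, q3, q4, q6, q7, q8, q9}
|Sat(EG (EX (ready ∨ error)))| = |{q0, q1, q3, q4, q6, q7, q8, q9}| = 8.

8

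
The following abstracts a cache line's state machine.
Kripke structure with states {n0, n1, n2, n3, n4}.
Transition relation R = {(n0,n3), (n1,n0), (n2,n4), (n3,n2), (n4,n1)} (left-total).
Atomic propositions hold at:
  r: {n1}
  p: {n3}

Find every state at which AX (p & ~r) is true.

Sat(~r) = {n0, n2, n3, n4}
Sat(p & ~r) = {n3}
Sat(AX (p & ~r)) = {s : every successor in {n3}} = {n0}

{n0}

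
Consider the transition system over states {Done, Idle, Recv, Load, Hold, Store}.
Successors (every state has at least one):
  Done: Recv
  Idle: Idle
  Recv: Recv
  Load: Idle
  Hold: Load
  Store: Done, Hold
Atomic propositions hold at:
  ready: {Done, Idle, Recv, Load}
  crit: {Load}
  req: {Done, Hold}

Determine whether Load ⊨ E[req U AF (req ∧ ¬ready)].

No

Sat(¬ready) = {Hold, Store}
Sat(req ∧ ¬ready) = {Hold}
AF (req ∧ ¬ready): least fixpoint, start Z0 = {Hold}, add states with every successor in Z. Already a fixed point.
Sat(AF (req ∧ ¬ready)) = {Hold}
E[req U AF (req ∧ ¬ready)]: least fixpoint, start Z0 = Sat(AF (req ∧ ¬ready)) = {Hold}, add states in Sat(req) with some successor in Z. Already a fixed point.
Sat(E[req U AF (req ∧ ¬ready)]) = {Hold}
Load ∉ Sat(E[req U AF (req ∧ ¬ready)]) = {Hold}, so the formula does not hold at Load.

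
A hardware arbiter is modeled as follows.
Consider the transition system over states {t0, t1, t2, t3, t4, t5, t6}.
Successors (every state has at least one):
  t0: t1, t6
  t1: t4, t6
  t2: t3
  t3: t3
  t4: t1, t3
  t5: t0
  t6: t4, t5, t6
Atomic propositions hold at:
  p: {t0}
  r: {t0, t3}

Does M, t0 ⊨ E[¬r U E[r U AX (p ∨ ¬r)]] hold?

Sat(¬r) = {t1, t2, t4, t5, t6}
Sat(p ∨ ¬r) = {t0, t1, t2, t4, t5, t6}
Sat(AX (p ∨ ¬r)) = {s : every successor in {t0, t1, t2, t4, t5, t6}} = {t0, t1, t5, t6}
E[r U AX (p ∨ ¬r)]: least fixpoint, start Z0 = Sat(AX (p ∨ ¬r)) = {t0, t1, t5, t6}, add states in Sat(r) with some successor in Z. Already a fixed point.
Sat(E[r U AX (p ∨ ¬r)]) = {t0, t1, t5, t6}
E[¬r U E[r U AX (p ∨ ¬r)]]: least fixpoint, start Z0 = Sat(E[r U AX (p ∨ ¬r)]) = {t0, t1, t5, t6}, add states in Sat(¬r) with some successor in Z. Z1 = {t0, t1, t4, t5, t6}; fixed.
Sat(E[¬r U E[r U AX (p ∨ ¬r)]]) = {t0, t1, t4, t5, t6}
t0 ∈ Sat(E[¬r U E[r U AX (p ∨ ¬r)]]) = {t0, t1, t4, t5, t6}, so the formula holds at t0.

Yes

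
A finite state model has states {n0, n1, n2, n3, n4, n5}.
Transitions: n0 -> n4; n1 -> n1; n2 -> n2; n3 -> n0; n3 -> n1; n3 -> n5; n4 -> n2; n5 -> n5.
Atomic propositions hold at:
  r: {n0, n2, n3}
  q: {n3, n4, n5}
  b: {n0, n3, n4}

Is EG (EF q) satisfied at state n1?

EF q: least fixpoint, start Z0 = {n3, n4, n5}, add states with some successor in Z. Z1 = {n0, n3, n4, n5}; fixed.
Sat(EF q) = {n0, n3, n4, n5}
EG (EF q): greatest fixpoint, start Z0 = {n0, n3, n4, n5}, keep only states in Sat with some successor in Z. Z1 = {n0, n3, n5}; Z2 = {n3, n5}; fixed.
Sat(EG (EF q)) = {n3, n5}
n1 ∉ Sat(EG (EF q)) = {n3, n5}, so the formula does not hold at n1.

No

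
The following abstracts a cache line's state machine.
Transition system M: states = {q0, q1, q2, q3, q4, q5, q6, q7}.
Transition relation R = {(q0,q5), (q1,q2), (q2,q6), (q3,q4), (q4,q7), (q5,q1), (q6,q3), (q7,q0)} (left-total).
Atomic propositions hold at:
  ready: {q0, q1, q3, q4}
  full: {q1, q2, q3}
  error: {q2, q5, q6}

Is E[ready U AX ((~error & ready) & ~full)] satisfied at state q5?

Sat(~error) = {q0, q1, q3, q4, q7}
Sat(~error & ready) = {q0, q1, q3, q4}
Sat(~full) = {q0, q4, q5, q6, q7}
Sat((~error & ready) & ~full) = {q0, q4}
Sat(AX ((~error & ready) & ~full)) = {s : every successor in {q0, q4}} = {q3, q7}
E[ready U AX ((~error & ready) & ~full)]: least fixpoint, start Z0 = Sat(AX ((~error & ready) & ~full)) = {q3, q7}, add states in Sat(ready) with some successor in Z. Z1 = {q3, q4, q7}; fixed.
Sat(E[ready U AX ((~error & ready) & ~full)]) = {q3, q4, q7}
q5 ∉ Sat(E[ready U AX ((~error & ready) & ~full)]) = {q3, q4, q7}, so the formula does not hold at q5.

No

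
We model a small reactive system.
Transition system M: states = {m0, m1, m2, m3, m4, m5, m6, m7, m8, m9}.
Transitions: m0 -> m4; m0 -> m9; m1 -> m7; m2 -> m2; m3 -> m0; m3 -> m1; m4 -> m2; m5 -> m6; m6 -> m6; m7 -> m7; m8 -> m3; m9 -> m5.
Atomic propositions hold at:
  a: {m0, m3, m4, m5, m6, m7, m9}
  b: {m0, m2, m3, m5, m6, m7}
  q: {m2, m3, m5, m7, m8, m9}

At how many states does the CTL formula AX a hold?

Sat(AX a) = {s : every successor in {m0, m3, m4, m5, m6, m7, m9}} = {m0, m1, m5, m6, m7, m8, m9}
|Sat(AX a)| = |{m0, m1, m5, m6, m7, m8, m9}| = 7.

7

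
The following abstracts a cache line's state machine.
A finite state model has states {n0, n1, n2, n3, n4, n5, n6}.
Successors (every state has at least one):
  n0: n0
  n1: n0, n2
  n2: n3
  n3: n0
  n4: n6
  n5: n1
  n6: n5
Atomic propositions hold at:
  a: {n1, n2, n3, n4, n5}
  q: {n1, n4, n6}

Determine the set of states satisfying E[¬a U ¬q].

{n0, n2, n3, n5, n6}

Sat(¬a) = {n0, n6}
Sat(¬q) = {n0, n2, n3, n5}
E[¬a U ¬q]: least fixpoint, start Z0 = Sat(¬q) = {n0, n2, n3, n5}, add states in Sat(¬a) with some successor in Z. Z1 = {n0, n2, n3, n5, n6}; fixed.
Sat(E[¬a U ¬q]) = {n0, n2, n3, n5, n6}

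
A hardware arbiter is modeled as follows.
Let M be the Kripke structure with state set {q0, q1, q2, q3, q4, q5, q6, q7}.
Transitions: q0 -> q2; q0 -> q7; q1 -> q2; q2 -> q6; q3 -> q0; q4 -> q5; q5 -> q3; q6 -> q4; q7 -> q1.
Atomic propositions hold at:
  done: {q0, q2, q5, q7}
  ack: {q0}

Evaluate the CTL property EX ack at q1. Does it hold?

No

Sat(EX ack) = {s : some successor in {q0}} = {q3}
q1 ∉ Sat(EX ack) = {q3}, so the formula does not hold at q1.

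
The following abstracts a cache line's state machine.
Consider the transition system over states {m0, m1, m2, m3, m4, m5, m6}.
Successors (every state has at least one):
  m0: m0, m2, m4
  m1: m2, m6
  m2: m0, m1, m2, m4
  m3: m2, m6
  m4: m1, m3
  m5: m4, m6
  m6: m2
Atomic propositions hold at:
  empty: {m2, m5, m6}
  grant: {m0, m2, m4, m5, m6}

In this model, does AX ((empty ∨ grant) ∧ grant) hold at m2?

Sat(empty ∨ grant) = {m0, m2, m4, m5, m6}
Sat((empty ∨ grant) ∧ grant) = {m0, m2, m4, m5, m6}
Sat(AX ((empty ∨ grant) ∧ grant)) = {s : every successor in {m0, m2, m4, m5, m6}} = {m0, m1, m3, m5, m6}
m2 ∉ Sat(AX ((empty ∨ grant) ∧ grant)) = {m0, m1, m3, m5, m6}, so the formula does not hold at m2.

No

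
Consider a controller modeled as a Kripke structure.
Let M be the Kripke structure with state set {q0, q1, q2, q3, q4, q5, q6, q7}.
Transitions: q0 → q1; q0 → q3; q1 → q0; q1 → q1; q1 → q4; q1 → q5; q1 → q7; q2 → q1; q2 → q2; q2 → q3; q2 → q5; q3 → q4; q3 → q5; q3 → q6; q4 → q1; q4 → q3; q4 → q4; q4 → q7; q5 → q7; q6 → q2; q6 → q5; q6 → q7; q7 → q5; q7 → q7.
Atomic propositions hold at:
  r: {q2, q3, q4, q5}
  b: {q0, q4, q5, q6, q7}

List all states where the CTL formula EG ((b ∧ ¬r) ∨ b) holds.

{q4, q5, q6, q7}

Sat(¬r) = {q0, q1, q6, q7}
Sat(b ∧ ¬r) = {q0, q6, q7}
Sat((b ∧ ¬r) ∨ b) = {q0, q4, q5, q6, q7}
EG ((b ∧ ¬r) ∨ b): greatest fixpoint, start Z0 = {q0, q4, q5, q6, q7}, keep only states in Sat with some successor in Z. Z1 = {q4, q5, q6, q7}; fixed.
Sat(EG ((b ∧ ¬r) ∨ b)) = {q4, q5, q6, q7}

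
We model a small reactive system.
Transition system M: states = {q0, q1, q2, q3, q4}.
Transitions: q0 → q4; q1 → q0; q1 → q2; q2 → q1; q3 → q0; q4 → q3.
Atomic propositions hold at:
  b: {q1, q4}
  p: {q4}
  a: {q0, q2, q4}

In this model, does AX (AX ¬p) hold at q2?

Sat(¬p) = {q0, q1, q2, q3}
Sat(AX ¬p) = {s : every successor in {q0, q1, q2, q3}} = {q1, q2, q3, q4}
Sat(AX (AX ¬p)) = {s : every successor in {q1, q2, q3, q4}} = {q0, q2, q4}
q2 ∈ Sat(AX (AX ¬p)) = {q0, q2, q4}, so the formula holds at q2.

Yes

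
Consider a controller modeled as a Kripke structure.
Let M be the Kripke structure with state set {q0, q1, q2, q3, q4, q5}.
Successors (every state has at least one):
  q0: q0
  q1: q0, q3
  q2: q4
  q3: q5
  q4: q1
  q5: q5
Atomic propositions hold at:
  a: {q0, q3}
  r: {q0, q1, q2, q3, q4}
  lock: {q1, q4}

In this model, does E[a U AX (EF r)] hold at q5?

EF r: least fixpoint, start Z0 = {q0, q1, q2, q3, q4}, add states with some successor in Z. Already a fixed point.
Sat(EF r) = {q0, q1, q2, q3, q4}
Sat(AX (EF r)) = {s : every successor in {q0, q1, q2, q3, q4}} = {q0, q1, q2, q4}
E[a U AX (EF r)]: least fixpoint, start Z0 = Sat(AX (EF r)) = {q0, q1, q2, q4}, add states in Sat(a) with some successor in Z. Already a fixed point.
Sat(E[a U AX (EF r)]) = {q0, q1, q2, q4}
q5 ∉ Sat(E[a U AX (EF r)]) = {q0, q1, q2, q4}, so the formula does not hold at q5.

No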